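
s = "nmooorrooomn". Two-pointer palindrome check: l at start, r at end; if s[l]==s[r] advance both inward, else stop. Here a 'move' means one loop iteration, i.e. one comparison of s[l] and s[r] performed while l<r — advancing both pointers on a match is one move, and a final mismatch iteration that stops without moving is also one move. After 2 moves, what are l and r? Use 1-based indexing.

[1,12] 'n'=='n' → l++,r--
[2,11] 'm'=='m' → l++,r--

l=3, r=10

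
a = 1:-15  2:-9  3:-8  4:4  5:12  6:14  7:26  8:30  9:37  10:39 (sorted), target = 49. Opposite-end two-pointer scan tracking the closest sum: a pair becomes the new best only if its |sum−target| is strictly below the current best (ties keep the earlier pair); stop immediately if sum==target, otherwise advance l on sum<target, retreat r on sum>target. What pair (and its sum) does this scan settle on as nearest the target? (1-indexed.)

pair (12, 37) with sum 49 (|Δ|=0)

[1,10] -15+39=24 d=25 * → l++
[2,10] -9+39=30 d=19 * → l++
[3,10] -8+39=31 d=18 * → l++
[4,10] 4+39=43 d=6 * → l++
[5,10] 12+39=51 d=2 * → r--
[5,9] 12+37=49 d=0 * → stop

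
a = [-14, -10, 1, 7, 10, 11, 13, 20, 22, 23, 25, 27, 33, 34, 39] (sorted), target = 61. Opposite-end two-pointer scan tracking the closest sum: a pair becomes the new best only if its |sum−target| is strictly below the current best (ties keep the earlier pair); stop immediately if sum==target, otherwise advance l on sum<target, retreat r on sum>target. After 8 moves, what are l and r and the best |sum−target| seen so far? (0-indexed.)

l=8, r=14, best |Δ|=2

[0,14] -14+39=25 d=36 * → l++
[1,14] -10+39=29 d=32 * → l++
[2,14] 1+39=40 d=21 * → l++
[3,14] 7+39=46 d=15 * → l++
[4,14] 10+39=49 d=12 * → l++
[5,14] 11+39=50 d=11 * → l++
[6,14] 13+39=52 d=9 * → l++
[7,14] 20+39=59 d=2 * → l++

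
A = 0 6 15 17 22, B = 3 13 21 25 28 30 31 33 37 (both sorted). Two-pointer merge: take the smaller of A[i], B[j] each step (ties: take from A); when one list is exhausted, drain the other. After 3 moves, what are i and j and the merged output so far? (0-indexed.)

i=2, j=1, merged so far=[0, 3, 6]

i=0 j=0: A[i]=0<=B[j]=3 take 0, i++
i=1 j=0: A[i]=6>B[j]=3 take 3, j++
i=1 j=1: A[i]=6<=B[j]=13 take 6, i++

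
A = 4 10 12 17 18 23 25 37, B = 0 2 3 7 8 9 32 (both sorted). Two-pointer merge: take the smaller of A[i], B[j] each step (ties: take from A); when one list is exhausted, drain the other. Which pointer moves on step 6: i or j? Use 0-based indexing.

i=0 j=0: A[i]=4>B[j]=0 take 0, j++
i=0 j=1: A[i]=4>B[j]=2 take 2, j++
i=0 j=2: A[i]=4>B[j]=3 take 3, j++
i=0 j=3: A[i]=4<=B[j]=7 take 4, i++
i=1 j=3: A[i]=10>B[j]=7 take 7, j++
i=1 j=4: A[i]=10>B[j]=8 take 8, j++

j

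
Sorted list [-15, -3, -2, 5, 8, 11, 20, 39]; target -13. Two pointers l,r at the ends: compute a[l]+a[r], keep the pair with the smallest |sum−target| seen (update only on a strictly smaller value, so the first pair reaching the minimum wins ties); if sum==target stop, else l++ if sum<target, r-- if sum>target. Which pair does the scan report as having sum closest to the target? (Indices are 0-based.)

l=0 r=7: -15+39=24 d=37 *, r--
l=0 r=6: -15+20=5 d=18 *, r--
l=0 r=5: -15+11=-4 d=9 *, r--
l=0 r=4: -15+8=-7 d=6 *, r--
l=0 r=3: -15+5=-10 d=3 *, r--
l=0 r=2: -15+-2=-17 d=4, l++
l=1 r=2: -3+-2=-5 d=8, r--

pair (-15, 5) with sum -10 (|Δ|=3)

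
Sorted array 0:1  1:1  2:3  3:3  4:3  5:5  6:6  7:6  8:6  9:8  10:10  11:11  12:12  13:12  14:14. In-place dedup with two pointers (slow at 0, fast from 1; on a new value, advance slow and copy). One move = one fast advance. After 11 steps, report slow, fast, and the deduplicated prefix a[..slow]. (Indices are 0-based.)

slow=0 fast=1: a[fast]=1=a[slow] dup, fast++
slow=0 fast=2: a[fast]=3≠a[slow]=1 write a[1]=3, slow++,fast++
slow=1 fast=3: a[fast]=3=a[slow] dup, fast++
slow=1 fast=4: a[fast]=3=a[slow] dup, fast++
slow=1 fast=5: a[fast]=5≠a[slow]=3 write a[2]=5, slow++,fast++
slow=2 fast=6: a[fast]=6≠a[slow]=5 write a[3]=6, slow++,fast++
slow=3 fast=7: a[fast]=6=a[slow] dup, fast++
slow=3 fast=8: a[fast]=6=a[slow] dup, fast++
slow=3 fast=9: a[fast]=8≠a[slow]=6 write a[4]=8, slow++,fast++
slow=4 fast=10: a[fast]=10≠a[slow]=8 write a[5]=10, slow++,fast++
slow=5 fast=11: a[fast]=11≠a[slow]=10 write a[6]=11, slow++,fast++

slow=6, fast=12, prefix=[1, 3, 5, 6, 8, 10, 11]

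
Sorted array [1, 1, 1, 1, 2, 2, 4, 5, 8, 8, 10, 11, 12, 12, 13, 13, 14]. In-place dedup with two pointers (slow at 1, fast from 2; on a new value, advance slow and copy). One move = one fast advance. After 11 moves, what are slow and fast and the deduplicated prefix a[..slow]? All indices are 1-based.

slow=7, fast=13, prefix=[1, 2, 4, 5, 8, 10, 11]

(s=1,f=2) a[fast]=1=a[slow] dup → fast++
(s=1,f=3) a[fast]=1=a[slow] dup → fast++
(s=1,f=4) a[fast]=1=a[slow] dup → fast++
(s=1,f=5) a[fast]=2≠a[slow]=1 write a[2]=2 → slow++,fast++
(s=2,f=6) a[fast]=2=a[slow] dup → fast++
(s=2,f=7) a[fast]=4≠a[slow]=2 write a[3]=4 → slow++,fast++
(s=3,f=8) a[fast]=5≠a[slow]=4 write a[4]=5 → slow++,fast++
(s=4,f=9) a[fast]=8≠a[slow]=5 write a[5]=8 → slow++,fast++
(s=5,f=10) a[fast]=8=a[slow] dup → fast++
(s=5,f=11) a[fast]=10≠a[slow]=8 write a[6]=10 → slow++,fast++
(s=6,f=12) a[fast]=11≠a[slow]=10 write a[7]=11 → slow++,fast++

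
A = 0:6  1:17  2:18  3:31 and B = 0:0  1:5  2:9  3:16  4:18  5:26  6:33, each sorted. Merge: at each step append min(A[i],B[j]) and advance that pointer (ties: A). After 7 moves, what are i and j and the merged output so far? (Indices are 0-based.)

[i=0,j=0] A[i]=6>B[j]=0 take 0 → j++
[i=0,j=1] A[i]=6>B[j]=5 take 5 → j++
[i=0,j=2] A[i]=6<=B[j]=9 take 6 → i++
[i=1,j=2] A[i]=17>B[j]=9 take 9 → j++
[i=1,j=3] A[i]=17>B[j]=16 take 16 → j++
[i=1,j=4] A[i]=17<=B[j]=18 take 17 → i++
[i=2,j=4] A[i]=18<=B[j]=18 take 18 → i++

i=3, j=4, merged so far=[0, 5, 6, 9, 16, 17, 18]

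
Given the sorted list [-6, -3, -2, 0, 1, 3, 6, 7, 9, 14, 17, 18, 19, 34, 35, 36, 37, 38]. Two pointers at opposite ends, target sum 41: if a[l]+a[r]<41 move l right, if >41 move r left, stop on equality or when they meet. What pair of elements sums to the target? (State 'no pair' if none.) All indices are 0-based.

(3, 38)

[0,17] -6+38=32 <41 → l++
[1,17] -3+38=35 <41 → l++
[2,17] -2+38=36 <41 → l++
[3,17] 0+38=38 <41 → l++
[4,17] 1+38=39 <41 → l++
[5,17] 3+38=41 → found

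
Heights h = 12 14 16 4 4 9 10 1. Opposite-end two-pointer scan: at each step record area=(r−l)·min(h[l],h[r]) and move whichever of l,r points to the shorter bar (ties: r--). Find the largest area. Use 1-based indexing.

max area = 60

l=1 r=8: min(12,1)*7=7 best=7 *, r--
l=1 r=7: min(12,10)*6=60 best=60 *, r--
l=1 r=6: min(12,9)*5=45 best=60, r--
l=1 r=5: min(12,4)*4=16 best=60, r--
l=1 r=4: min(12,4)*3=12 best=60, r--
l=1 r=3: min(12,16)*2=24 best=60, l++
l=2 r=3: min(14,16)*1=14 best=60, l++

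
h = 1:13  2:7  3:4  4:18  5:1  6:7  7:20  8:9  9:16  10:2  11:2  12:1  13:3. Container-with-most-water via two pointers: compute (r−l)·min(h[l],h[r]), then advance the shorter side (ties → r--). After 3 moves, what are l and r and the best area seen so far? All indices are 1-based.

[1,13] min(13,3)*12=36 best=36 * → r--
[1,12] min(13,1)*11=11 best=36 → r--
[1,11] min(13,2)*10=20 best=36 → r--

l=1, r=10, best area=36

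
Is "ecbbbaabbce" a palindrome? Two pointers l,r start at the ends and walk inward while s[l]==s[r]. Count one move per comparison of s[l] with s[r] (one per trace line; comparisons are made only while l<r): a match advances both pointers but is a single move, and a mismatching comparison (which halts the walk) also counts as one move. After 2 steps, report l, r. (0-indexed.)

l=2, r=8

l=0 r=10: 'e'=='e', l++,r--
l=1 r=9: 'c'=='c', l++,r--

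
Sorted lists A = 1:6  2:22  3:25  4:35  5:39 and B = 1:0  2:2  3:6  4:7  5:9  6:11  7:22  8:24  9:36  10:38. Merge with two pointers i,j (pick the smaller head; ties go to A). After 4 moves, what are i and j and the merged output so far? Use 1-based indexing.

i=2, j=4, merged so far=[0, 2, 6, 6]

[i=1,j=1] A[i]=6>B[j]=0 take 0 → j++
[i=1,j=2] A[i]=6>B[j]=2 take 2 → j++
[i=1,j=3] A[i]=6<=B[j]=6 take 6 → i++
[i=2,j=3] A[i]=22>B[j]=6 take 6 → j++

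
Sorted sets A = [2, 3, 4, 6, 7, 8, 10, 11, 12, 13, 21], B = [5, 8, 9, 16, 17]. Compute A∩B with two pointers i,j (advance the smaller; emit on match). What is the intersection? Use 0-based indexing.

intersection = [8]

i=0 j=0: 2<5, i++
i=1 j=0: 3<5, i++
i=2 j=0: 4<5, i++
i=3 j=0: 6>5, j++
i=3 j=1: 6<8, i++
i=4 j=1: 7<8, i++
i=5 j=1: 8==8 emit, i++,j++
i=6 j=2: 10>9, j++
i=6 j=3: 10<16, i++
i=7 j=3: 11<16, i++
i=8 j=3: 12<16, i++
i=9 j=3: 13<16, i++
i=10 j=3: 21>16, j++
i=10 j=4: 21>17, j++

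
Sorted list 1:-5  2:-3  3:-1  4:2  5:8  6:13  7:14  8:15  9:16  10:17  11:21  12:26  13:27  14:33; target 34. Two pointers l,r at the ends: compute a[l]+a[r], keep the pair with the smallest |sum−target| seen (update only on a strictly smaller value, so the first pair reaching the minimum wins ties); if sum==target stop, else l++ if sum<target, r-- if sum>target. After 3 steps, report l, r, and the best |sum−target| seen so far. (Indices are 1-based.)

l=4, r=14, best |Δ|=2

[1,14] -5+33=28 d=6 * → l++
[2,14] -3+33=30 d=4 * → l++
[3,14] -1+33=32 d=2 * → l++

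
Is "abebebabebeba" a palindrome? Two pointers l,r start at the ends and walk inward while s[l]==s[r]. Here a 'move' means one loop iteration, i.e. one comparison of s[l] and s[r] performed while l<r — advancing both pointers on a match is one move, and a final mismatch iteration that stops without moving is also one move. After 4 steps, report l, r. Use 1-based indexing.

l=1 r=13: 'a'=='a', l++,r--
l=2 r=12: 'b'=='b', l++,r--
l=3 r=11: 'e'=='e', l++,r--
l=4 r=10: 'b'=='b', l++,r--

l=5, r=9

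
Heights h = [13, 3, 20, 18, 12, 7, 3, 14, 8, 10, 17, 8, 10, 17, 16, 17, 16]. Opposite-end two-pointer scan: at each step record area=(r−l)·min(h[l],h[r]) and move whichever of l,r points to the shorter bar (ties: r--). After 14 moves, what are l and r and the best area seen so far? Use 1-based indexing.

l=1 r=17: min(13,16)*16=208 best=208 *, l++
l=2 r=17: min(3,16)*15=45 best=208, l++
l=3 r=17: min(20,16)*14=224 best=224 *, r--
l=3 r=16: min(20,17)*13=221 best=224, r--
l=3 r=15: min(20,16)*12=192 best=224, r--
l=3 r=14: min(20,17)*11=187 best=224, r--
l=3 r=13: min(20,10)*10=100 best=224, r--
l=3 r=12: min(20,8)*9=72 best=224, r--
l=3 r=11: min(20,17)*8=136 best=224, r--
l=3 r=10: min(20,10)*7=70 best=224, r--
l=3 r=9: min(20,8)*6=48 best=224, r--
l=3 r=8: min(20,14)*5=70 best=224, r--
l=3 r=7: min(20,3)*4=12 best=224, r--
l=3 r=6: min(20,7)*3=21 best=224, r--

l=3, r=5, best area=224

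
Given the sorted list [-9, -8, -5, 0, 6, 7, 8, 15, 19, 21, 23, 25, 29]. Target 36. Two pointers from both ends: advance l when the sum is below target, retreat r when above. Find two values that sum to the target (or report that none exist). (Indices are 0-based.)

l=0 r=12: -9+29=20 <36, l++
l=1 r=12: -8+29=21 <36, l++
l=2 r=12: -5+29=24 <36, l++
l=3 r=12: 0+29=29 <36, l++
l=4 r=12: 6+29=35 <36, l++
l=5 r=12: 7+29=36, found

(7, 29)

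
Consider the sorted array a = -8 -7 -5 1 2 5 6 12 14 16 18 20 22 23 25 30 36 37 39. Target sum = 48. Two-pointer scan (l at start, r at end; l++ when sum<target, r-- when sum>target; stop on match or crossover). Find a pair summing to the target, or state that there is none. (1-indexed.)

l=1 r=19: -8+39=31 <48, l++
l=2 r=19: -7+39=32 <48, l++
l=3 r=19: -5+39=34 <48, l++
l=4 r=19: 1+39=40 <48, l++
l=5 r=19: 2+39=41 <48, l++
l=6 r=19: 5+39=44 <48, l++
l=7 r=19: 6+39=45 <48, l++
l=8 r=19: 12+39=51 >48, r--
l=8 r=18: 12+37=49 >48, r--
l=8 r=17: 12+36=48, found

(12, 36)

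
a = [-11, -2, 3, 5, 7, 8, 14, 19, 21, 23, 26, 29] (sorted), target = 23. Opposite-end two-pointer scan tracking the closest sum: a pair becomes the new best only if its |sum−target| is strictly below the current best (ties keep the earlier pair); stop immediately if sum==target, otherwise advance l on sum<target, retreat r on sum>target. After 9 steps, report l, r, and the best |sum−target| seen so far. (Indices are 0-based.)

l=4, r=6, best |Δ|=1

[0,11] -11+29=18 d=5 * → l++
[1,11] -2+29=27 d=4 * → r--
[1,10] -2+26=24 d=1 * → r--
[1,9] -2+23=21 d=2 → l++
[2,9] 3+23=26 d=3 → r--
[2,8] 3+21=24 d=1 → r--
[2,7] 3+19=22 d=1 → l++
[3,7] 5+19=24 d=1 → r--
[3,6] 5+14=19 d=4 → l++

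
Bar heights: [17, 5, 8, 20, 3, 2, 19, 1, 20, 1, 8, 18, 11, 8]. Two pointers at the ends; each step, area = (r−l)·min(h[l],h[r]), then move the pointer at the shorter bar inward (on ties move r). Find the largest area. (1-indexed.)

[1,14] min(17,8)*13=104 best=104 * → r--
[1,13] min(17,11)*12=132 best=132 * → r--
[1,12] min(17,18)*11=187 best=187 * → l++
[2,12] min(5,18)*10=50 best=187 → l++
[3,12] min(8,18)*9=72 best=187 → l++
[4,12] min(20,18)*8=144 best=187 → r--
[4,11] min(20,8)*7=56 best=187 → r--
[4,10] min(20,1)*6=6 best=187 → r--
[4,9] min(20,20)*5=100 best=187 → r--
[4,8] min(20,1)*4=4 best=187 → r--
[4,7] min(20,19)*3=57 best=187 → r--
[4,6] min(20,2)*2=4 best=187 → r--
[4,5] min(20,3)*1=3 best=187 → r--

max area = 187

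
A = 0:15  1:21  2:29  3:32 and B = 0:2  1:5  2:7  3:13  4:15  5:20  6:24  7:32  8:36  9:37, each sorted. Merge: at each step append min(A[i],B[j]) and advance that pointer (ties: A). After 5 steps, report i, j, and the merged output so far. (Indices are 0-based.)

i=1, j=4, merged so far=[2, 5, 7, 13, 15]

[i=0,j=0] A[i]=15>B[j]=2 take 2 → j++
[i=0,j=1] A[i]=15>B[j]=5 take 5 → j++
[i=0,j=2] A[i]=15>B[j]=7 take 7 → j++
[i=0,j=3] A[i]=15>B[j]=13 take 13 → j++
[i=0,j=4] A[i]=15<=B[j]=15 take 15 → i++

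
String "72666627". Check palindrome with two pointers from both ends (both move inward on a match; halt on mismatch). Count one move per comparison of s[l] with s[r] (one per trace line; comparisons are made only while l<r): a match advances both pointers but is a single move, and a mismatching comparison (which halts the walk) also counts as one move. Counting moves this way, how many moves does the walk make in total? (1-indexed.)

[1,8] '7'=='7' → l++,r--
[2,7] '2'=='2' → l++,r--
[3,6] '6'=='6' → l++,r--
[4,5] '6'=='6' → l++,r--

4 moves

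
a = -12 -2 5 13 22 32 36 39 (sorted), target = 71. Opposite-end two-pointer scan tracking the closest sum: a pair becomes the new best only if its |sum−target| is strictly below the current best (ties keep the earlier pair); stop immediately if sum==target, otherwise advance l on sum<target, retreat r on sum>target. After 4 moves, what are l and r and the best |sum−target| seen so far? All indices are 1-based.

[1,8] -12+39=27 d=44 * → l++
[2,8] -2+39=37 d=34 * → l++
[3,8] 5+39=44 d=27 * → l++
[4,8] 13+39=52 d=19 * → l++

l=5, r=8, best |Δ|=19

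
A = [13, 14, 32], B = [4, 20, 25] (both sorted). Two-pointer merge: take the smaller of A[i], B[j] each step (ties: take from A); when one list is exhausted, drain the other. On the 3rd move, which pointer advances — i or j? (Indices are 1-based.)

i=1 j=1: A[i]=13>B[j]=4 take 4, j++
i=1 j=2: A[i]=13<=B[j]=20 take 13, i++
i=2 j=2: A[i]=14<=B[j]=20 take 14, i++

i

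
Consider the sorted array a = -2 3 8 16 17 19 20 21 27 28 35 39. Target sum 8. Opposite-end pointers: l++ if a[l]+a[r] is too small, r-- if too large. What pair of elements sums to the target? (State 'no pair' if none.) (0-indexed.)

no pair

[0,11] -2+39=37 >8 → r--
[0,10] -2+35=33 >8 → r--
[0,9] -2+28=26 >8 → r--
[0,8] -2+27=25 >8 → r--
[0,7] -2+21=19 >8 → r--
[0,6] -2+20=18 >8 → r--
[0,5] -2+19=17 >8 → r--
[0,4] -2+17=15 >8 → r--
[0,3] -2+16=14 >8 → r--
[0,2] -2+8=6 <8 → l++
[1,2] 3+8=11 >8 → r--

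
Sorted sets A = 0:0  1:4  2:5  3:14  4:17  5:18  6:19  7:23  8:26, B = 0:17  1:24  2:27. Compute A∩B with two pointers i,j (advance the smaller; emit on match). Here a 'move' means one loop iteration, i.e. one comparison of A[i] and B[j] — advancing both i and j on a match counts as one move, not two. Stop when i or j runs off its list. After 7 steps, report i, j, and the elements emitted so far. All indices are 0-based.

i=7, j=1, emitted=[17]

i=0 j=0: 0<17, i++
i=1 j=0: 4<17, i++
i=2 j=0: 5<17, i++
i=3 j=0: 14<17, i++
i=4 j=0: 17==17 emit, i++,j++
i=5 j=1: 18<24, i++
i=6 j=1: 19<24, i++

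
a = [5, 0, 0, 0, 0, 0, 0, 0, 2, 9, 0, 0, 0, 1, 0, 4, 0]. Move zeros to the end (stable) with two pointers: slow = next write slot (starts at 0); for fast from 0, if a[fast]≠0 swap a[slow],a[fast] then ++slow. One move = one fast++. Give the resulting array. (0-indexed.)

[5, 2, 9, 1, 4, 0, 0, 0, 0, 0, 0, 0, 0, 0, 0, 0, 0]

slow=0 fast=0: a[fast]=5≠0 swap→a[0]=5, slow++,fast++
slow=1 fast=1: a[fast]=0, fast++
slow=1 fast=2: a[fast]=0, fast++
slow=1 fast=3: a[fast]=0, fast++
slow=1 fast=4: a[fast]=0, fast++
slow=1 fast=5: a[fast]=0, fast++
slow=1 fast=6: a[fast]=0, fast++
slow=1 fast=7: a[fast]=0, fast++
slow=1 fast=8: a[fast]=2≠0 swap→a[1]=2, slow++,fast++
slow=2 fast=9: a[fast]=9≠0 swap→a[2]=9, slow++,fast++
slow=3 fast=10: a[fast]=0, fast++
slow=3 fast=11: a[fast]=0, fast++
slow=3 fast=12: a[fast]=0, fast++
slow=3 fast=13: a[fast]=1≠0 swap→a[3]=1, slow++,fast++
slow=4 fast=14: a[fast]=0, fast++
slow=4 fast=15: a[fast]=4≠0 swap→a[4]=4, slow++,fast++
slow=5 fast=16: a[fast]=0, fast++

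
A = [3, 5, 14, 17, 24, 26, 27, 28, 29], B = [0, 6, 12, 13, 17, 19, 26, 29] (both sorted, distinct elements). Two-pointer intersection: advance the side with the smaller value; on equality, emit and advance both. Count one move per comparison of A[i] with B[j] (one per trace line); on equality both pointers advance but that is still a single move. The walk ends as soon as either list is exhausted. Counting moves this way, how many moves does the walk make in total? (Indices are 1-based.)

[i=1,j=1] 3>0 → j++
[i=1,j=2] 3<6 → i++
[i=2,j=2] 5<6 → i++
[i=3,j=2] 14>6 → j++
[i=3,j=3] 14>12 → j++
[i=3,j=4] 14>13 → j++
[i=3,j=5] 14<17 → i++
[i=4,j=5] 17==17 emit → i++,j++
[i=5,j=6] 24>19 → j++
[i=5,j=7] 24<26 → i++
[i=6,j=7] 26==26 emit → i++,j++
[i=7,j=8] 27<29 → i++
[i=8,j=8] 28<29 → i++
[i=9,j=8] 29==29 emit → i++,j++

14 moves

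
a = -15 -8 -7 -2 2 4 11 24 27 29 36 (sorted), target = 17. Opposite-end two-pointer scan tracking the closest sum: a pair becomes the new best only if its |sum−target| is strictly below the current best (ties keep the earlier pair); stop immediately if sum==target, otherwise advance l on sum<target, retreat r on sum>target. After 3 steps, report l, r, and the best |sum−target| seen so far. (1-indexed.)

l=2, r=9, best |Δ|=3

l=1 r=11: -15+36=21 d=4 *, r--
l=1 r=10: -15+29=14 d=3 *, l++
l=2 r=10: -8+29=21 d=4, r--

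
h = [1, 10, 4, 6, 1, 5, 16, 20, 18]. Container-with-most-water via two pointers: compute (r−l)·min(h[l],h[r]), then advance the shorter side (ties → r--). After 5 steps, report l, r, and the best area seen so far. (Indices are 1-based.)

[1,9] min(1,18)*8=8 best=8 * → l++
[2,9] min(10,18)*7=70 best=70 * → l++
[3,9] min(4,18)*6=24 best=70 → l++
[4,9] min(6,18)*5=30 best=70 → l++
[5,9] min(1,18)*4=4 best=70 → l++

l=6, r=9, best area=70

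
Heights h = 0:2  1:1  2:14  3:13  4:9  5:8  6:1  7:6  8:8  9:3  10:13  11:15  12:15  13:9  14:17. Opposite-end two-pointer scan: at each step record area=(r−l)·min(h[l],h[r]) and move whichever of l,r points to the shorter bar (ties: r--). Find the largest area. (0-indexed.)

max area = 168

[0,14] min(2,17)*14=28 best=28 * → l++
[1,14] min(1,17)*13=13 best=28 → l++
[2,14] min(14,17)*12=168 best=168 * → l++
[3,14] min(13,17)*11=143 best=168 → l++
[4,14] min(9,17)*10=90 best=168 → l++
[5,14] min(8,17)*9=72 best=168 → l++
[6,14] min(1,17)*8=8 best=168 → l++
[7,14] min(6,17)*7=42 best=168 → l++
[8,14] min(8,17)*6=48 best=168 → l++
[9,14] min(3,17)*5=15 best=168 → l++
[10,14] min(13,17)*4=52 best=168 → l++
[11,14] min(15,17)*3=45 best=168 → l++
[12,14] min(15,17)*2=30 best=168 → l++
[13,14] min(9,17)*1=9 best=168 → l++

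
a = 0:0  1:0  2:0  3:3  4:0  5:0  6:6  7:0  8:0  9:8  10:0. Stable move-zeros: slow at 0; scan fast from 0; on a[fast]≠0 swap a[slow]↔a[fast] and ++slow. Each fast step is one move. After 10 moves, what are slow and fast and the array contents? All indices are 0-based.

(s=0,f=0) a[fast]=0 → fast++
(s=0,f=1) a[fast]=0 → fast++
(s=0,f=2) a[fast]=0 → fast++
(s=0,f=3) a[fast]=3≠0 swap→a[0]=3 → slow++,fast++
(s=1,f=4) a[fast]=0 → fast++
(s=1,f=5) a[fast]=0 → fast++
(s=1,f=6) a[fast]=6≠0 swap→a[1]=6 → slow++,fast++
(s=2,f=7) a[fast]=0 → fast++
(s=2,f=8) a[fast]=0 → fast++
(s=2,f=9) a[fast]=8≠0 swap→a[2]=8 → slow++,fast++

slow=3, fast=10, a=[3, 6, 8, 0, 0, 0, 0, 0, 0, 0, 0]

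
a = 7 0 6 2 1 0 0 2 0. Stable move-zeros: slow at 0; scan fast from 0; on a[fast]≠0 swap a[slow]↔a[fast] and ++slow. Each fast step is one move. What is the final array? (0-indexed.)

[7, 6, 2, 1, 2, 0, 0, 0, 0]

(s=0,f=0) a[fast]=7≠0 swap→a[0]=7 → slow++,fast++
(s=1,f=1) a[fast]=0 → fast++
(s=1,f=2) a[fast]=6≠0 swap→a[1]=6 → slow++,fast++
(s=2,f=3) a[fast]=2≠0 swap→a[2]=2 → slow++,fast++
(s=3,f=4) a[fast]=1≠0 swap→a[3]=1 → slow++,fast++
(s=4,f=5) a[fast]=0 → fast++
(s=4,f=6) a[fast]=0 → fast++
(s=4,f=7) a[fast]=2≠0 swap→a[4]=2 → slow++,fast++
(s=5,f=8) a[fast]=0 → fast++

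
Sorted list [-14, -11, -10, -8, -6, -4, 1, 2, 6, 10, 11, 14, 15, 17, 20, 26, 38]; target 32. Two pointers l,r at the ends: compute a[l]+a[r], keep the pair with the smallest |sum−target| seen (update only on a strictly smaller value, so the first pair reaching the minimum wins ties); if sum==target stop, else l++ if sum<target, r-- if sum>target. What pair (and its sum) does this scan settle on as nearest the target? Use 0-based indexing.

pair (-6, 38) with sum 32 (|Δ|=0)

[0,16] -14+38=24 d=8 * → l++
[1,16] -11+38=27 d=5 * → l++
[2,16] -10+38=28 d=4 * → l++
[3,16] -8+38=30 d=2 * → l++
[4,16] -6+38=32 d=0 * → stop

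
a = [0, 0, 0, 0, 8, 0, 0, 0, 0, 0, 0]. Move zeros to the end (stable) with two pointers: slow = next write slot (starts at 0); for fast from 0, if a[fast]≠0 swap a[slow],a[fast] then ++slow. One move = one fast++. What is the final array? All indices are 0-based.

[8, 0, 0, 0, 0, 0, 0, 0, 0, 0, 0]

slow=0 fast=0: a[fast]=0, fast++
slow=0 fast=1: a[fast]=0, fast++
slow=0 fast=2: a[fast]=0, fast++
slow=0 fast=3: a[fast]=0, fast++
slow=0 fast=4: a[fast]=8≠0 swap→a[0]=8, slow++,fast++
slow=1 fast=5: a[fast]=0, fast++
slow=1 fast=6: a[fast]=0, fast++
slow=1 fast=7: a[fast]=0, fast++
slow=1 fast=8: a[fast]=0, fast++
slow=1 fast=9: a[fast]=0, fast++
slow=1 fast=10: a[fast]=0, fast++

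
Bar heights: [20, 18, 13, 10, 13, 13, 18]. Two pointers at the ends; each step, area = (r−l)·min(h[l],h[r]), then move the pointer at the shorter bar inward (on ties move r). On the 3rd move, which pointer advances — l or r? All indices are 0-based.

r

[0,6] min(20,18)*6=108 best=108 * → r--
[0,5] min(20,13)*5=65 best=108 → r--
[0,4] min(20,13)*4=52 best=108 → r--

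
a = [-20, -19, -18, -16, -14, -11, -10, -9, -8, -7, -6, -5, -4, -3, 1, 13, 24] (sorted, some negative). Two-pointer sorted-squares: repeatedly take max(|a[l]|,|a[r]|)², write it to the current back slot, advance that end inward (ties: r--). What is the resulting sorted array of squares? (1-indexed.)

[1, 9, 16, 25, 36, 49, 64, 81, 100, 121, 169, 196, 256, 324, 361, 400, 576]

[1,17] |-20|<=|24| out[17]=576 → r--
[1,16] |-20|>|13| out[16]=400 → l++
[2,16] |-19|>|13| out[15]=361 → l++
[3,16] |-18|>|13| out[14]=324 → l++
[4,16] |-16|>|13| out[13]=256 → l++
[5,16] |-14|>|13| out[12]=196 → l++
[6,16] |-11|<=|13| out[11]=169 → r--
[6,15] |-11|>|1| out[10]=121 → l++
[7,15] |-10|>|1| out[9]=100 → l++
[8,15] |-9|>|1| out[8]=81 → l++
[9,15] |-8|>|1| out[7]=64 → l++
[10,15] |-7|>|1| out[6]=49 → l++
[11,15] |-6|>|1| out[5]=36 → l++
[12,15] |-5|>|1| out[4]=25 → l++
[13,15] |-4|>|1| out[3]=16 → l++
[14,15] |-3|>|1| out[2]=9 → l++
[15,15] |1|<=|1| out[1]=1 → r--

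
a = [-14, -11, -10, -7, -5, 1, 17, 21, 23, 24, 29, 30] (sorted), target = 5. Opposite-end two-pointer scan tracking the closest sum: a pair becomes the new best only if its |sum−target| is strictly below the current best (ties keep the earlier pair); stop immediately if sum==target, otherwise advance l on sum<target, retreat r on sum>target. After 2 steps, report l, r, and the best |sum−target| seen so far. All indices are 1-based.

[1,12] -14+30=16 d=11 * → r--
[1,11] -14+29=15 d=10 * → r--

l=1, r=10, best |Δ|=10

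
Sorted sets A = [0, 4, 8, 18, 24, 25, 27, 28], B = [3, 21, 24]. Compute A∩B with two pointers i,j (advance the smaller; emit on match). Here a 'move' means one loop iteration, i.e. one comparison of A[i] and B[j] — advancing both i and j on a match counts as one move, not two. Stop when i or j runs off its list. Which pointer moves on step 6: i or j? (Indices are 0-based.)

j

i=0 j=0: 0<3, i++
i=1 j=0: 4>3, j++
i=1 j=1: 4<21, i++
i=2 j=1: 8<21, i++
i=3 j=1: 18<21, i++
i=4 j=1: 24>21, j++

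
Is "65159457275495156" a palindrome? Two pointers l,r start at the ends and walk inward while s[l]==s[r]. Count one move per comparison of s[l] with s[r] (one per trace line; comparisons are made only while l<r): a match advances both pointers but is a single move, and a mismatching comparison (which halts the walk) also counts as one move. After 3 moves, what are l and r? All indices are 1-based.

[1,17] '6'=='6' → l++,r--
[2,16] '5'=='5' → l++,r--
[3,15] '1'=='1' → l++,r--

l=4, r=14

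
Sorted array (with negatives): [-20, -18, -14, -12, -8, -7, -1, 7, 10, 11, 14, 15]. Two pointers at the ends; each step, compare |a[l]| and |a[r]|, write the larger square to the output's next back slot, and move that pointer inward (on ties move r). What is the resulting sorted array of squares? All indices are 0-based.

[1, 49, 49, 64, 100, 121, 144, 196, 196, 225, 324, 400]

[0,11] |-20|>|15| out[11]=400 → l++
[1,11] |-18|>|15| out[10]=324 → l++
[2,11] |-14|<=|15| out[9]=225 → r--
[2,10] |-14|<=|14| out[8]=196 → r--
[2,9] |-14|>|11| out[7]=196 → l++
[3,9] |-12|>|11| out[6]=144 → l++
[4,9] |-8|<=|11| out[5]=121 → r--
[4,8] |-8|<=|10| out[4]=100 → r--
[4,7] |-8|>|7| out[3]=64 → l++
[5,7] |-7|<=|7| out[2]=49 → r--
[5,6] |-7|>|-1| out[1]=49 → l++
[6,6] |-1|<=|-1| out[0]=1 → r--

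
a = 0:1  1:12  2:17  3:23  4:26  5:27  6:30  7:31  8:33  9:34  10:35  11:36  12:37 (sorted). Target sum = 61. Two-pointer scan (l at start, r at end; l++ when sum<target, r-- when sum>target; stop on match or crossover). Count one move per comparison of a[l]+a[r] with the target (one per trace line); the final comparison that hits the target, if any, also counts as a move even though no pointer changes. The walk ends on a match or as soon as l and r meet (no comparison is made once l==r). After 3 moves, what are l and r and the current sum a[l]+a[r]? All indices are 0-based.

[0,12] 1+37=38 <61 → l++
[1,12] 12+37=49 <61 → l++
[2,12] 17+37=54 <61 → l++

l=3, r=12, sum=60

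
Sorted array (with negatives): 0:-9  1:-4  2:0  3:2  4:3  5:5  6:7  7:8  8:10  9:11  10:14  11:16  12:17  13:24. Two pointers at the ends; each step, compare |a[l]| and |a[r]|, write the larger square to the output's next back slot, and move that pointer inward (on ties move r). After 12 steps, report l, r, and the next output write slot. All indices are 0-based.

l=2, r=3, next write slot=1

l=0 r=13: |-9|<=|24| out[13]=576, r--
l=0 r=12: |-9|<=|17| out[12]=289, r--
l=0 r=11: |-9|<=|16| out[11]=256, r--
l=0 r=10: |-9|<=|14| out[10]=196, r--
l=0 r=9: |-9|<=|11| out[9]=121, r--
l=0 r=8: |-9|<=|10| out[8]=100, r--
l=0 r=7: |-9|>|8| out[7]=81, l++
l=1 r=7: |-4|<=|8| out[6]=64, r--
l=1 r=6: |-4|<=|7| out[5]=49, r--
l=1 r=5: |-4|<=|5| out[4]=25, r--
l=1 r=4: |-4|>|3| out[3]=16, l++
l=2 r=4: |0|<=|3| out[2]=9, r--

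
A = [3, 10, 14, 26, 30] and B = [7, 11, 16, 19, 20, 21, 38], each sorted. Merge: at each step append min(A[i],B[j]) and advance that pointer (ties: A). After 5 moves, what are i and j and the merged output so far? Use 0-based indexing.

i=3, j=2, merged so far=[3, 7, 10, 11, 14]

[i=0,j=0] A[i]=3<=B[j]=7 take 3 → i++
[i=1,j=0] A[i]=10>B[j]=7 take 7 → j++
[i=1,j=1] A[i]=10<=B[j]=11 take 10 → i++
[i=2,j=1] A[i]=14>B[j]=11 take 11 → j++
[i=2,j=2] A[i]=14<=B[j]=16 take 14 → i++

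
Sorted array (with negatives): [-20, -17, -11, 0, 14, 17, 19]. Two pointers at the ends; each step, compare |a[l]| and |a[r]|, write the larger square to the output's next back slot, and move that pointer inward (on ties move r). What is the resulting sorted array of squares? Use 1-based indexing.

[0, 121, 196, 289, 289, 361, 400]

l=1 r=7: |-20|>|19| out[7]=400, l++
l=2 r=7: |-17|<=|19| out[6]=361, r--
l=2 r=6: |-17|<=|17| out[5]=289, r--
l=2 r=5: |-17|>|14| out[4]=289, l++
l=3 r=5: |-11|<=|14| out[3]=196, r--
l=3 r=4: |-11|>|0| out[2]=121, l++
l=4 r=4: |0|<=|0| out[1]=0, r--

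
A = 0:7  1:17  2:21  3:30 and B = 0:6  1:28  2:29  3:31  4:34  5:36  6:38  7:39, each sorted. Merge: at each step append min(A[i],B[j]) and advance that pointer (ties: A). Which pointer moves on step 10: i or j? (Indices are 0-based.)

j

[i=0,j=0] A[i]=7>B[j]=6 take 6 → j++
[i=0,j=1] A[i]=7<=B[j]=28 take 7 → i++
[i=1,j=1] A[i]=17<=B[j]=28 take 17 → i++
[i=2,j=1] A[i]=21<=B[j]=28 take 21 → i++
[i=3,j=1] A[i]=30>B[j]=28 take 28 → j++
[i=3,j=2] A[i]=30>B[j]=29 take 29 → j++
[i=3,j=3] A[i]=30<=B[j]=31 take 30 → i++
[i=4,j=3] A done, take B[j]=31 → j++
[i=4,j=4] A done, take B[j]=34 → j++
[i=4,j=5] A done, take B[j]=36 → j++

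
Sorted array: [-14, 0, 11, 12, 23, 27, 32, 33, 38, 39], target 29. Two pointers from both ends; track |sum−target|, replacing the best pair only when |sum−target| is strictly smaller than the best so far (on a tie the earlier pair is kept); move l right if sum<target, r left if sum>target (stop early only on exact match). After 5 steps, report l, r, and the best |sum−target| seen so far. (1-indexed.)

l=2, r=6, best |Δ|=3

l=1 r=10: -14+39=25 d=4 *, l++
l=2 r=10: 0+39=39 d=10, r--
l=2 r=9: 0+38=38 d=9, r--
l=2 r=8: 0+33=33 d=4, r--
l=2 r=7: 0+32=32 d=3 *, r--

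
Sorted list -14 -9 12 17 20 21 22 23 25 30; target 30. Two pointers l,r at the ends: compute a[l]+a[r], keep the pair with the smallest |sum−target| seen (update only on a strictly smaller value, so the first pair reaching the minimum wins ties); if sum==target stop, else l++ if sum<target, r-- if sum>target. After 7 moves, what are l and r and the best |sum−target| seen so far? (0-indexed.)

[0,9] -14+30=16 d=14 * → l++
[1,9] -9+30=21 d=9 * → l++
[2,9] 12+30=42 d=12 → r--
[2,8] 12+25=37 d=7 * → r--
[2,7] 12+23=35 d=5 * → r--
[2,6] 12+22=34 d=4 * → r--
[2,5] 12+21=33 d=3 * → r--

l=2, r=4, best |Δ|=3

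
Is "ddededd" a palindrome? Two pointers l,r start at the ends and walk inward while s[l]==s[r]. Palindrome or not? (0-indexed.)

l=0 r=6: 'd'=='d', l++,r--
l=1 r=5: 'd'=='d', l++,r--
l=2 r=4: 'e'=='e', l++,r--

palindrome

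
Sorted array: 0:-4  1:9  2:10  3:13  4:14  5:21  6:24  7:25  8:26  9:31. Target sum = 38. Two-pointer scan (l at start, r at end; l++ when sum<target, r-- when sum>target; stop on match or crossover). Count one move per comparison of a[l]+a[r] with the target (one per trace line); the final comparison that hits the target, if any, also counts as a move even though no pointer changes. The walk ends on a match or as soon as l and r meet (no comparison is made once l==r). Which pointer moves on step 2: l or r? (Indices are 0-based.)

l=0 r=9: -4+31=27 <38, l++
l=1 r=9: 9+31=40 >38, r--

r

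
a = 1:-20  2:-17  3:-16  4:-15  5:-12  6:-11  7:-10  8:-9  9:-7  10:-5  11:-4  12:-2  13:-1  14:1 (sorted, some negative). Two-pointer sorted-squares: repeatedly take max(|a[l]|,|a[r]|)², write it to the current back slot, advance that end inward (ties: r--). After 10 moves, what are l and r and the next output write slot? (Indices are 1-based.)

l=11, r=14, next write slot=4

[1,14] |-20|>|1| out[14]=400 → l++
[2,14] |-17|>|1| out[13]=289 → l++
[3,14] |-16|>|1| out[12]=256 → l++
[4,14] |-15|>|1| out[11]=225 → l++
[5,14] |-12|>|1| out[10]=144 → l++
[6,14] |-11|>|1| out[9]=121 → l++
[7,14] |-10|>|1| out[8]=100 → l++
[8,14] |-9|>|1| out[7]=81 → l++
[9,14] |-7|>|1| out[6]=49 → l++
[10,14] |-5|>|1| out[5]=25 → l++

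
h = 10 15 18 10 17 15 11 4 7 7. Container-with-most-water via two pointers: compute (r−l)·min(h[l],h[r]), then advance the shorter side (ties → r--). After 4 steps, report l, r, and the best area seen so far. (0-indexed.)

l=1, r=6, best area=63

l=0 r=9: min(10,7)*9=63 best=63 *, r--
l=0 r=8: min(10,7)*8=56 best=63, r--
l=0 r=7: min(10,4)*7=28 best=63, r--
l=0 r=6: min(10,11)*6=60 best=63, l++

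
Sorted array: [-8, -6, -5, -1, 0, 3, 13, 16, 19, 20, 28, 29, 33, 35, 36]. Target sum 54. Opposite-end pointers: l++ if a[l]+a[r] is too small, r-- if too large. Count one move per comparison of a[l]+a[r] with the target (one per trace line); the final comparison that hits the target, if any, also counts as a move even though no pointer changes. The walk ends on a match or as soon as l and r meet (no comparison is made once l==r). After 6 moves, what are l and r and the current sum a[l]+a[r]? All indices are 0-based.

l=6, r=14, sum=49

l=0 r=14: -8+36=28 <54, l++
l=1 r=14: -6+36=30 <54, l++
l=2 r=14: -5+36=31 <54, l++
l=3 r=14: -1+36=35 <54, l++
l=4 r=14: 0+36=36 <54, l++
l=5 r=14: 3+36=39 <54, l++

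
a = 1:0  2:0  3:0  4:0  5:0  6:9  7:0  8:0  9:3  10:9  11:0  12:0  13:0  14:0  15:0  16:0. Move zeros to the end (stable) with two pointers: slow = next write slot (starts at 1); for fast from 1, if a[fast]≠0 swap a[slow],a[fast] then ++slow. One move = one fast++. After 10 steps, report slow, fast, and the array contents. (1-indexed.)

slow=4, fast=11, a=[9, 3, 9, 0, 0, 0, 0, 0, 0, 0, 0, 0, 0, 0, 0, 0]

(s=1,f=1) a[fast]=0 → fast++
(s=1,f=2) a[fast]=0 → fast++
(s=1,f=3) a[fast]=0 → fast++
(s=1,f=4) a[fast]=0 → fast++
(s=1,f=5) a[fast]=0 → fast++
(s=1,f=6) a[fast]=9≠0 swap→a[1]=9 → slow++,fast++
(s=2,f=7) a[fast]=0 → fast++
(s=2,f=8) a[fast]=0 → fast++
(s=2,f=9) a[fast]=3≠0 swap→a[2]=3 → slow++,fast++
(s=3,f=10) a[fast]=9≠0 swap→a[3]=9 → slow++,fast++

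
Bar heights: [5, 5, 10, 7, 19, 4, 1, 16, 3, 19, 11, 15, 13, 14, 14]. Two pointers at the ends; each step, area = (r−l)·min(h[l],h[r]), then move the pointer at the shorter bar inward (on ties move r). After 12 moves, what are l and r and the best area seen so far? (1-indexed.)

l=5, r=7, best area=140

[1,15] min(5,14)*14=70 best=70 * → l++
[2,15] min(5,14)*13=65 best=70 → l++
[3,15] min(10,14)*12=120 best=120 * → l++
[4,15] min(7,14)*11=77 best=120 → l++
[5,15] min(19,14)*10=140 best=140 * → r--
[5,14] min(19,14)*9=126 best=140 → r--
[5,13] min(19,13)*8=104 best=140 → r--
[5,12] min(19,15)*7=105 best=140 → r--
[5,11] min(19,11)*6=66 best=140 → r--
[5,10] min(19,19)*5=95 best=140 → r--
[5,9] min(19,3)*4=12 best=140 → r--
[5,8] min(19,16)*3=48 best=140 → r--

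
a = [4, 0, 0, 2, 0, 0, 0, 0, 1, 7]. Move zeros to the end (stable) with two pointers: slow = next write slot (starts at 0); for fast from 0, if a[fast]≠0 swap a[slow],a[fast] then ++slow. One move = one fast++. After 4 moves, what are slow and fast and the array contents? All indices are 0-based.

slow=0 fast=0: a[fast]=4≠0 swap→a[0]=4, slow++,fast++
slow=1 fast=1: a[fast]=0, fast++
slow=1 fast=2: a[fast]=0, fast++
slow=1 fast=3: a[fast]=2≠0 swap→a[1]=2, slow++,fast++

slow=2, fast=4, a=[4, 2, 0, 0, 0, 0, 0, 0, 1, 7]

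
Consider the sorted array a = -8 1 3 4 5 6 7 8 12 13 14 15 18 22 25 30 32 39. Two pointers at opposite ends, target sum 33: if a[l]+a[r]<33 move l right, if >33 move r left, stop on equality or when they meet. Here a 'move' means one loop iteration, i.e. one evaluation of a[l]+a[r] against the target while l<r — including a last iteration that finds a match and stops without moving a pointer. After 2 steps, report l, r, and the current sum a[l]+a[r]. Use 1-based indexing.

[1,18] -8+39=31 <33 → l++
[2,18] 1+39=40 >33 → r--

l=2, r=17, sum=33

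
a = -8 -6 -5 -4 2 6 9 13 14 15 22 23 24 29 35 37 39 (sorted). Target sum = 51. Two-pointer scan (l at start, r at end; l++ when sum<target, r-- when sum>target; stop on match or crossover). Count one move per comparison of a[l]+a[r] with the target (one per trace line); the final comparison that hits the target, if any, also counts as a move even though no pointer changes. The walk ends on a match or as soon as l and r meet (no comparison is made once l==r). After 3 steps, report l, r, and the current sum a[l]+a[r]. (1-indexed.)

l=1 r=17: -8+39=31 <51, l++
l=2 r=17: -6+39=33 <51, l++
l=3 r=17: -5+39=34 <51, l++

l=4, r=17, sum=35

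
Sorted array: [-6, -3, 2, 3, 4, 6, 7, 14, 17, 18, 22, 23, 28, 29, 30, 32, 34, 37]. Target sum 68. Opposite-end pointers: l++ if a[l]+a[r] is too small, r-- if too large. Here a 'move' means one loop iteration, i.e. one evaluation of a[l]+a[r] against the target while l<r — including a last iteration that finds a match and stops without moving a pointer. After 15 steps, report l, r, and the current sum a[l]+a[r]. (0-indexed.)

l=0 r=17: -6+37=31 <68, l++
l=1 r=17: -3+37=34 <68, l++
l=2 r=17: 2+37=39 <68, l++
l=3 r=17: 3+37=40 <68, l++
l=4 r=17: 4+37=41 <68, l++
l=5 r=17: 6+37=43 <68, l++
l=6 r=17: 7+37=44 <68, l++
l=7 r=17: 14+37=51 <68, l++
l=8 r=17: 17+37=54 <68, l++
l=9 r=17: 18+37=55 <68, l++
l=10 r=17: 22+37=59 <68, l++
l=11 r=17: 23+37=60 <68, l++
l=12 r=17: 28+37=65 <68, l++
l=13 r=17: 29+37=66 <68, l++
l=14 r=17: 30+37=67 <68, l++

l=15, r=17, sum=69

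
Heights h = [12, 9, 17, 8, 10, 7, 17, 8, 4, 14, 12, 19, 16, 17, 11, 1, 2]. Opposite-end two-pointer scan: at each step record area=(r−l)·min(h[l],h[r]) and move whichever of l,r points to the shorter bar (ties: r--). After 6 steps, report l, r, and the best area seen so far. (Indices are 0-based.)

l=0 r=16: min(12,2)*16=32 best=32 *, r--
l=0 r=15: min(12,1)*15=15 best=32, r--
l=0 r=14: min(12,11)*14=154 best=154 *, r--
l=0 r=13: min(12,17)*13=156 best=156 *, l++
l=1 r=13: min(9,17)*12=108 best=156, l++
l=2 r=13: min(17,17)*11=187 best=187 *, r--

l=2, r=12, best area=187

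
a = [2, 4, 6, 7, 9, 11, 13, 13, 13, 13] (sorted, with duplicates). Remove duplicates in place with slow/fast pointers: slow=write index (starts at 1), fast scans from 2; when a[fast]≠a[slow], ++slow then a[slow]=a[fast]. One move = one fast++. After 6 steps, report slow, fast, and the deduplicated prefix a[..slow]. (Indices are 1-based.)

slow=7, fast=8, prefix=[2, 4, 6, 7, 9, 11, 13]

(s=1,f=2) a[fast]=4≠a[slow]=2 write a[2]=4 → slow++,fast++
(s=2,f=3) a[fast]=6≠a[slow]=4 write a[3]=6 → slow++,fast++
(s=3,f=4) a[fast]=7≠a[slow]=6 write a[4]=7 → slow++,fast++
(s=4,f=5) a[fast]=9≠a[slow]=7 write a[5]=9 → slow++,fast++
(s=5,f=6) a[fast]=11≠a[slow]=9 write a[6]=11 → slow++,fast++
(s=6,f=7) a[fast]=13≠a[slow]=11 write a[7]=13 → slow++,fast++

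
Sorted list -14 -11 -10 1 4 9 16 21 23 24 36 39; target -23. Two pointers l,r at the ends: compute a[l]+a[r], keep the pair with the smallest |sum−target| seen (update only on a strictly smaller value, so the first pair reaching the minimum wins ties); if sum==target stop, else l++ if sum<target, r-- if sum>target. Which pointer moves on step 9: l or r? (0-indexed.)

r

[0,11] -14+39=25 d=48 * → r--
[0,10] -14+36=22 d=45 * → r--
[0,9] -14+24=10 d=33 * → r--
[0,8] -14+23=9 d=32 * → r--
[0,7] -14+21=7 d=30 * → r--
[0,6] -14+16=2 d=25 * → r--
[0,5] -14+9=-5 d=18 * → r--
[0,4] -14+4=-10 d=13 * → r--
[0,3] -14+1=-13 d=10 * → r--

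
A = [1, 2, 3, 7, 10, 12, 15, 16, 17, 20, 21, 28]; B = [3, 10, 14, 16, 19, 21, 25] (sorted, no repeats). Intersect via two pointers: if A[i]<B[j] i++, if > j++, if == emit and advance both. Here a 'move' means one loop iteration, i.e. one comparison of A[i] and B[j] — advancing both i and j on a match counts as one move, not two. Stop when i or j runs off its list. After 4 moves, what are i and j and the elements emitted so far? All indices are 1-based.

[i=1,j=1] 1<3 → i++
[i=2,j=1] 2<3 → i++
[i=3,j=1] 3==3 emit → i++,j++
[i=4,j=2] 7<10 → i++

i=5, j=2, emitted=[3]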